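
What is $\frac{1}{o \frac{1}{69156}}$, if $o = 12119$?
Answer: $\frac{69156}{12119} \approx 5.7064$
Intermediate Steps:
$\frac{1}{o \frac{1}{69156}} = \frac{1}{12119 \cdot \frac{1}{69156}} = \frac{1}{\frac{12119}{69156}} = \frac{69156}{12119}$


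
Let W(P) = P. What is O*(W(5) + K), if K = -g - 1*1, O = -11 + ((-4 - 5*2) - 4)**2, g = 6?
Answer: -626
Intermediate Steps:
O = 313 (O = -11 + ((-4 - 10) - 4)**2 = -11 + (-14 - 4)**2 = -11 + (-18)**2 = -11 + 324 = 313)
K = -7 (K = -1*6 - 1*1 = -6 - 1 = -7)
O*(W(5) + K) = 313*(5 - 7) = 313*(-2) = -626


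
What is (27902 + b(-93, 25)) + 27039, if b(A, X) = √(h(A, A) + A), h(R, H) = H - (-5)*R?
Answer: 54941 + I*√651 ≈ 54941.0 + 25.515*I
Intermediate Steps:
h(R, H) = H + 5*R
b(A, X) = √7*√A (b(A, X) = √((A + 5*A) + A) = √(6*A + A) = √(7*A) = √7*√A)
(27902 + b(-93, 25)) + 27039 = (27902 + √7*√(-93)) + 27039 = (27902 + √7*(I*√93)) + 27039 = (27902 + I*√651) + 27039 = 54941 + I*√651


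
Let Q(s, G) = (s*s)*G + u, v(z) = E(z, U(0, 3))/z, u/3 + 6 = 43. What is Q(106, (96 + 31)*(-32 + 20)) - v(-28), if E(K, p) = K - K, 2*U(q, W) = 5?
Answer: -17123553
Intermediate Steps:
U(q, W) = 5/2 (U(q, W) = (1/2)*5 = 5/2)
E(K, p) = 0
u = 111 (u = -18 + 3*43 = -18 + 129 = 111)
v(z) = 0 (v(z) = 0/z = 0)
Q(s, G) = 111 + G*s**2 (Q(s, G) = (s*s)*G + 111 = s**2*G + 111 = G*s**2 + 111 = 111 + G*s**2)
Q(106, (96 + 31)*(-32 + 20)) - v(-28) = (111 + ((96 + 31)*(-32 + 20))*106**2) - 1*0 = (111 + (127*(-12))*11236) + 0 = (111 - 1524*11236) + 0 = (111 - 17123664) + 0 = -17123553 + 0 = -17123553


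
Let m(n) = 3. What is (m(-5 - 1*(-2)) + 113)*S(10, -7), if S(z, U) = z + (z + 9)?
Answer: 3364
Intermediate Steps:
S(z, U) = 9 + 2*z (S(z, U) = z + (9 + z) = 9 + 2*z)
(m(-5 - 1*(-2)) + 113)*S(10, -7) = (3 + 113)*(9 + 2*10) = 116*(9 + 20) = 116*29 = 3364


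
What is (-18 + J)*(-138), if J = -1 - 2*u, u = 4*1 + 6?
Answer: 5382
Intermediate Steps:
u = 10 (u = 4 + 6 = 10)
J = -21 (J = -1 - 2*10 = -1 - 20 = -21)
(-18 + J)*(-138) = (-18 - 21)*(-138) = -39*(-138) = 5382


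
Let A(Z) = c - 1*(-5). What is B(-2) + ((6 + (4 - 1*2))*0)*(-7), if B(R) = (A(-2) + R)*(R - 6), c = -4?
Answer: 8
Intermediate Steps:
A(Z) = 1 (A(Z) = -4 - 1*(-5) = -4 + 5 = 1)
B(R) = (1 + R)*(-6 + R) (B(R) = (1 + R)*(R - 6) = (1 + R)*(-6 + R))
B(-2) + ((6 + (4 - 1*2))*0)*(-7) = (-6 + (-2)**2 - 5*(-2)) + ((6 + (4 - 1*2))*0)*(-7) = (-6 + 4 + 10) + ((6 + (4 - 2))*0)*(-7) = 8 + ((6 + 2)*0)*(-7) = 8 + (8*0)*(-7) = 8 + 0*(-7) = 8 + 0 = 8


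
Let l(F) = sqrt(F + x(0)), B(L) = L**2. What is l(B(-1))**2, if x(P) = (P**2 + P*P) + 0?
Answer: 1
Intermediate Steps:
x(P) = 2*P**2 (x(P) = (P**2 + P**2) + 0 = 2*P**2 + 0 = 2*P**2)
l(F) = sqrt(F) (l(F) = sqrt(F + 2*0**2) = sqrt(F + 2*0) = sqrt(F + 0) = sqrt(F))
l(B(-1))**2 = (sqrt((-1)**2))**2 = (sqrt(1))**2 = 1**2 = 1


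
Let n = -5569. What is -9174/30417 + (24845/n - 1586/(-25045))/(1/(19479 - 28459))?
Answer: 11169903184659586/282828631819 ≈ 39494.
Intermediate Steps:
-9174/30417 + (24845/n - 1586/(-25045))/(1/(19479 - 28459)) = -9174/30417 + (24845/(-5569) - 1586/(-25045))/(1/(19479 - 28459)) = -9174*1/30417 + (24845*(-1/5569) - 1586*(-1/25045))/(1/(-8980)) = -3058/10139 + (-24845/5569 + 1586/25045)/(-1/8980) = -3058/10139 - 613410591/139475605*(-8980) = -3058/10139 + 1101685421436/27895121 = 11169903184659586/282828631819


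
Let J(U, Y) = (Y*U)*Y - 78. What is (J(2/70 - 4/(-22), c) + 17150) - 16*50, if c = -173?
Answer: 8688969/385 ≈ 22569.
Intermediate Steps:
J(U, Y) = -78 + U*Y² (J(U, Y) = (U*Y)*Y - 78 = U*Y² - 78 = -78 + U*Y²)
(J(2/70 - 4/(-22), c) + 17150) - 16*50 = ((-78 + (2/70 - 4/(-22))*(-173)²) + 17150) - 16*50 = ((-78 + (2*(1/70) - 4*(-1/22))*29929) + 17150) - 800 = ((-78 + (1/35 + 2/11)*29929) + 17150) - 800 = ((-78 + (81/385)*29929) + 17150) - 800 = ((-78 + 2424249/385) + 17150) - 800 = (2394219/385 + 17150) - 800 = 8996969/385 - 800 = 8688969/385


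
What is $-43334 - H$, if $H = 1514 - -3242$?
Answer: $-48090$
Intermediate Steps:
$H = 4756$ ($H = 1514 + 3242 = 4756$)
$-43334 - H = -43334 - 4756 = -48090$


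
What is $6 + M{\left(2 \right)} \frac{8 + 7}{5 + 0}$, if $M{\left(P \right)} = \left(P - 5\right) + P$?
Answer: $3$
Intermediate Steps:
$M{\left(P \right)} = -5 + 2 P$ ($M{\left(P \right)} = \left(-5 + P\right) + P = -5 + 2 P$)
$6 + M{\left(2 \right)} \frac{8 + 7}{5 + 0} = 6 + \left(-5 + 2 \cdot 2\right) \frac{8 + 7}{5 + 0} = 6 + \left(-5 + 4\right) \frac{15}{5} = 6 - 15 \cdot \frac{1}{5} = 6 - 3 = 3$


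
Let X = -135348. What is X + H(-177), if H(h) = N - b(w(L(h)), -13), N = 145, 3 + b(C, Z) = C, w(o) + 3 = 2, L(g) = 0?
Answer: -135199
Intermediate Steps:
w(o) = -1 (w(o) = -3 + 2 = -1)
b(C, Z) = -3 + C
H(h) = 149 (H(h) = 145 - (-3 - 1) = 145 - 1*(-4) = 145 + 4 = 149)
X + H(-177) = -135348 + 149 = -135199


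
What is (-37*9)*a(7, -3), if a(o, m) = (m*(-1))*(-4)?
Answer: 3996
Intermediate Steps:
a(o, m) = 4*m (a(o, m) = -m*(-4) = 4*m)
(-37*9)*a(7, -3) = (-37*9)*(4*(-3)) = -333*(-12) = 3996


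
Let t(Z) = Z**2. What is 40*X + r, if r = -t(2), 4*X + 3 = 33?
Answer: 296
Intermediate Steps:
X = 15/2 (X = -3/4 + (1/4)*33 = -3/4 + 33/4 = 15/2 ≈ 7.5000)
r = -4 (r = -1*2**2 = -1*4 = -4)
40*X + r = 40*(15/2) - 4 = 300 - 4 = 296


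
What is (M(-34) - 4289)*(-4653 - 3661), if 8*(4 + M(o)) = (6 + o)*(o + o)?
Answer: 33713270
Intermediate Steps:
M(o) = -4 + o*(6 + o)/4 (M(o) = -4 + ((6 + o)*(o + o))/8 = -4 + ((6 + o)*(2*o))/8 = -4 + (2*o*(6 + o))/8 = -4 + o*(6 + o)/4)
(M(-34) - 4289)*(-4653 - 3661) = ((-4 + (¼)*(-34)² + (3/2)*(-34)) - 4289)*(-4653 - 3661) = ((-4 + (¼)*1156 - 51) - 4289)*(-8314) = ((-4 + 289 - 51) - 4289)*(-8314) = (234 - 4289)*(-8314) = -4055*(-8314) = 33713270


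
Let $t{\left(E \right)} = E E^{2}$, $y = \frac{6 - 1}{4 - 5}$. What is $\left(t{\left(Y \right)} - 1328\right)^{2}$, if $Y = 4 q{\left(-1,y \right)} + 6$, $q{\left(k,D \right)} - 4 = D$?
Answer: $1742400$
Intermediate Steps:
$y = -5$ ($y = \frac{5}{-1} = 5 \left(-1\right) = -5$)
$q{\left(k,D \right)} = 4 + D$
$Y = 2$ ($Y = 4 \left(4 - 5\right) + 6 = 4 \left(-1\right) + 6 = -4 + 6 = 2$)
$t{\left(E \right)} = E^{3}$
$\left(t{\left(Y \right)} - 1328\right)^{2} = \left(2^{3} - 1328\right)^{2} = \left(8 - 1328\right)^{2} = \left(-1320\right)^{2} = 1742400$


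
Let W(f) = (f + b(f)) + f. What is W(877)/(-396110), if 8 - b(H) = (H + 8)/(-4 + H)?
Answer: -39419/8866770 ≈ -0.0044457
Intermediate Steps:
b(H) = 8 - (8 + H)/(-4 + H) (b(H) = 8 - (H + 8)/(-4 + H) = 8 - (8 + H)/(-4 + H))
W(f) = 2*f + (-40 + 7*f)/(-4 + f) (W(f) = (f + (-40 + 7*f)/(-4 + f)) + f = 2*f + (-40 + 7*f)/(-4 + f))
W(877)/(-396110) = ((-40 - 1*877 + 2*877²)/(-4 + 877))/(-396110) = ((-40 - 877 + 2*769129)/873)*(-1/396110) = ((-40 - 877 + 1538258)/873)*(-1/396110) = ((1/873)*1537341)*(-1/396110) = (512447/291)*(-1/396110) = -39419/8866770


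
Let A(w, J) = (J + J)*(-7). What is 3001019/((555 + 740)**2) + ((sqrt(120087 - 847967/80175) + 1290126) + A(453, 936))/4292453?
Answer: 2146190118451/1028364427475 + sqrt(30874197116406)/68829483855 ≈ 2.0871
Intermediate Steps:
A(w, J) = -14*J (A(w, J) = (2*J)*(-7) = -14*J)
3001019/((555 + 740)**2) + ((sqrt(120087 - 847967/80175) + 1290126) + A(453, 936))/4292453 = 3001019/((555 + 740)**2) + ((sqrt(120087 - 847967/80175) + 1290126) - 14*936)/4292453 = 3001019/(1295**2) + ((sqrt(120087 - 847967*1/80175) + 1290126) - 13104)*(1/4292453) = 3001019/1677025 + ((sqrt(120087 - 847967/80175) + 1290126) - 13104)*(1/4292453) = 3001019*(1/1677025) + ((sqrt(9627127258/80175) + 1290126) - 13104)*(1/4292453) = 428717/239575 + ((sqrt(30874197116406)/16035 + 1290126) - 13104)*(1/4292453) = 428717/239575 + ((1290126 + sqrt(30874197116406)/16035) - 13104)*(1/4292453) = 428717/239575 + (1277022 + sqrt(30874197116406)/16035)*(1/4292453) = 428717/239575 + (1277022/4292453 + sqrt(30874197116406)/68829483855) = 2146190118451/1028364427475 + sqrt(30874197116406)/68829483855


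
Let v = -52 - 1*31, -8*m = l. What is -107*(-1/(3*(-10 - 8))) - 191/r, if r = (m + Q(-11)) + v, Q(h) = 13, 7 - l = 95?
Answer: 4001/3186 ≈ 1.2558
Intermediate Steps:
l = -88 (l = 7 - 1*95 = 7 - 95 = -88)
m = 11 (m = -⅛*(-88) = 11)
v = -83 (v = -52 - 31 = -83)
r = -59 (r = (11 + 13) - 83 = 24 - 83 = -59)
-107*(-1/(3*(-10 - 8))) - 191/r = -107*(-1/(3*(-10 - 8))) - 191/(-59) = -107/((-18*(-3))) - 191*(-1/59) = -107/54 + 191/59 = 4001/3186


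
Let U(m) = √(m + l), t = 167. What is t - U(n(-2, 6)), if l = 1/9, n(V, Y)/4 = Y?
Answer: 167 - √217/3 ≈ 162.09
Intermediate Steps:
n(V, Y) = 4*Y
l = ⅑ ≈ 0.11111
U(m) = √(⅑ + m) (U(m) = √(m + ⅑) = √(⅑ + m))
t - U(n(-2, 6)) = 167 - √(1 + 9*(4*6))/3 = 167 - √(1 + 9*24)/3 = 167 - √(1 + 216)/3 = 167 - √217/3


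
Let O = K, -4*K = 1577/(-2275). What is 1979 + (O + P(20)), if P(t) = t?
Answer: 18192477/9100 ≈ 1999.2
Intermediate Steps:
K = 1577/9100 (K = -1577/(4*(-2275)) = -1577*(-1)/(4*2275) = -1/4*(-1577/2275) = 1577/9100 ≈ 0.17330)
O = 1577/9100 ≈ 0.17330
1979 + (O + P(20)) = 1979 + (1577/9100 + 20) = 1979 + 183577/9100 = 18192477/9100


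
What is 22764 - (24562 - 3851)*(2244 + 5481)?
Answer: -159969711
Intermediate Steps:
22764 - (24562 - 3851)*(2244 + 5481) = 22764 - 20711*7725 = 22764 - 1*159992475 = 22764 - 159992475 = -159969711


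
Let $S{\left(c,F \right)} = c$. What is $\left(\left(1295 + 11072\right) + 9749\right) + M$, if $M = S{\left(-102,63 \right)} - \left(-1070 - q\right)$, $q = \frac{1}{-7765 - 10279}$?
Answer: $\frac{416527695}{18044} \approx 23084.0$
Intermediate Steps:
$q = - \frac{1}{18044}$ ($q = \frac{1}{-18044} = - \frac{1}{18044} \approx -5.542 \cdot 10^{-5}$)
$M = \frac{17466591}{18044}$ ($M = -102 - \left(-1070 - - \frac{1}{18044}\right) = -102 - \left(-1070 + \frac{1}{18044}\right) = -102 - - \frac{19307079}{18044} = -102 + \frac{19307079}{18044} = \frac{17466591}{18044} \approx 968.0$)
$\left(\left(1295 + 11072\right) + 9749\right) + M = \left(\left(1295 + 11072\right) + 9749\right) + \frac{17466591}{18044} = \left(12367 + 9749\right) + \frac{17466591}{18044} = 22116 + \frac{17466591}{18044} = \frac{416527695}{18044}$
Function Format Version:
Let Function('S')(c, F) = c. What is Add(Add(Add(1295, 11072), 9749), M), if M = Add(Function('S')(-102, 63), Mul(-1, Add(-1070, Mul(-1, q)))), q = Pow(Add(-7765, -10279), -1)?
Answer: Rational(416527695, 18044) ≈ 23084.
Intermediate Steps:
q = Rational(-1, 18044) (q = Pow(-18044, -1) = Rational(-1, 18044) ≈ -5.5420e-5)
M = Rational(17466591, 18044) (M = Add(-102, Mul(-1, Add(-1070, Mul(-1, Rational(-1, 18044))))) = Add(-102, Mul(-1, Add(-1070, Rational(1, 18044)))) = Add(-102, Mul(-1, Rational(-19307079, 18044))) = Add(-102, Rational(19307079, 18044)) = Rational(17466591, 18044) ≈ 968.00)
Add(Add(Add(1295, 11072), 9749), M) = Add(Add(Add(1295, 11072), 9749), Rational(17466591, 18044)) = Add(Add(12367, 9749), Rational(17466591, 18044)) = Add(22116, Rational(17466591, 18044)) = Rational(416527695, 18044)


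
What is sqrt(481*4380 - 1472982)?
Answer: 33*sqrt(582) ≈ 796.11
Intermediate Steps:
sqrt(481*4380 - 1472982) = sqrt(2106780 - 1472982) = sqrt(633798) = 33*sqrt(582)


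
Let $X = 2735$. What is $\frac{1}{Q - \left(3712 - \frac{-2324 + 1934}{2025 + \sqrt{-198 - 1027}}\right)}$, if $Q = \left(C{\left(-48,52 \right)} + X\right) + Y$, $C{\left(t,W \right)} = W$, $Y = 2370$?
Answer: $\frac{118527670}{171249662417} - \frac{273 i}{171249662417} \approx 0.00069213 - 1.5942 \cdot 10^{-9} i$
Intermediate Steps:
$Q = 5157$ ($Q = \left(52 + 2735\right) + 2370 = 2787 + 2370 = 5157$)
$\frac{1}{Q - \left(3712 - \frac{-2324 + 1934}{2025 + \sqrt{-198 - 1027}}\right)} = \frac{1}{5157 - \left(3712 - \frac{-2324 + 1934}{2025 + \sqrt{-198 - 1027}}\right)} = \frac{1}{5157 - \left(3712 + \frac{390}{2025 + \sqrt{-1225}}\right)} = \frac{1}{5157 - \left(3712 + \frac{390}{2025 + 35 i}\right)} = \frac{1}{5157 - \left(3712 + 390 \frac{2025 - 35 i}{4101850}\right)} = \frac{1}{5157 - \left(3712 + \frac{39 \left(2025 - 35 i\right)}{410185}\right)} = \frac{1}{1445 - \frac{39 \left(2025 - 35 i\right)}{410185}}$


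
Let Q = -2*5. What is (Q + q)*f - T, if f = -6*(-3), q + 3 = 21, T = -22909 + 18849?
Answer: 4204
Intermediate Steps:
T = -4060
q = 18 (q = -3 + 21 = 18)
Q = -10
f = 18
(Q + q)*f - T = (-10 + 18)*18 - 1*(-4060) = 8*18 + 4060 = 144 + 4060 = 4204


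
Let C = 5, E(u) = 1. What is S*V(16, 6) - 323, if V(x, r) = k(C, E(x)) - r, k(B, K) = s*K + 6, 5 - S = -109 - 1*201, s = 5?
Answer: 1252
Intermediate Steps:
S = 315 (S = 5 - (-109 - 1*201) = 5 - (-109 - 201) = 5 - 1*(-310) = 5 + 310 = 315)
k(B, K) = 6 + 5*K (k(B, K) = 5*K + 6 = 6 + 5*K)
V(x, r) = 11 - r (V(x, r) = (6 + 5*1) - r = (6 + 5) - r = 11 - r)
S*V(16, 6) - 323 = 315*(11 - 1*6) - 323 = 315*(11 - 6) - 323 = 315*5 - 323 = 1575 - 323 = 1252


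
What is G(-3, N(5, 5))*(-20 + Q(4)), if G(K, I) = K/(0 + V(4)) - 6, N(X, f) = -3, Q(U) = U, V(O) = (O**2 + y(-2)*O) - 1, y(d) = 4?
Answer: 3024/31 ≈ 97.548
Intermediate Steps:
V(O) = -1 + O**2 + 4*O (V(O) = (O**2 + 4*O) - 1 = -1 + O**2 + 4*O)
G(K, I) = -6 + K/31 (G(K, I) = K/(0 + (-1 + 4**2 + 4*4)) - 6 = K/(0 + (-1 + 16 + 16)) - 6 = K/(0 + 31) - 6 = K/31 - 6 = -6 + K/31)
G(-3, N(5, 5))*(-20 + Q(4)) = (-6 + (1/31)*(-3))*(-20 + 4) = (-6 - 3/31)*(-16) = -189/31*(-16) = 3024/31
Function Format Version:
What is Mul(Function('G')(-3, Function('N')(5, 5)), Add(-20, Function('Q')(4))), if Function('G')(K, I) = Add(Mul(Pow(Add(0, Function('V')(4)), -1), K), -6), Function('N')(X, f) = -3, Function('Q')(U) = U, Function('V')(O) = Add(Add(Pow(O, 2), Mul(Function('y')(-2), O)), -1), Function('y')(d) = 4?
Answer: Rational(3024, 31) ≈ 97.548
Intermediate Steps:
Function('V')(O) = Add(-1, Pow(O, 2), Mul(4, O)) (Function('V')(O) = Add(Add(Pow(O, 2), Mul(4, O)), -1) = Add(-1, Pow(O, 2), Mul(4, O)))
Function('G')(K, I) = Add(-6, Mul(Rational(1, 31), K)) (Function('G')(K, I) = Add(Mul(Pow(Add(0, Add(-1, Pow(4, 2), Mul(4, 4))), -1), K), -6) = Add(Mul(Pow(Add(0, Add(-1, 16, 16)), -1), K), -6) = Add(Mul(Pow(Add(0, 31), -1), K), -6) = Add(Mul(Pow(31, -1), K), -6) = Add(Mul(Rational(1, 31), K), -6) = Add(-6, Mul(Rational(1, 31), K)))
Mul(Function('G')(-3, Function('N')(5, 5)), Add(-20, Function('Q')(4))) = Mul(Add(-6, Mul(Rational(1, 31), -3)), Add(-20, 4)) = Mul(Add(-6, Rational(-3, 31)), -16) = Mul(Rational(-189, 31), -16) = Rational(3024, 31)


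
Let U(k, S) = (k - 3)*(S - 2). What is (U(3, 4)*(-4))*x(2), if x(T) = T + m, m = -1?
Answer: 0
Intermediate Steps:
x(T) = -1 + T (x(T) = T - 1 = -1 + T)
U(k, S) = (-3 + k)*(-2 + S)
(U(3, 4)*(-4))*x(2) = ((6 - 3*4 - 2*3 + 4*3)*(-4))*(-1 + 2) = ((6 - 12 - 6 + 12)*(-4))*1 = (0*(-4))*1 = 0*1 = 0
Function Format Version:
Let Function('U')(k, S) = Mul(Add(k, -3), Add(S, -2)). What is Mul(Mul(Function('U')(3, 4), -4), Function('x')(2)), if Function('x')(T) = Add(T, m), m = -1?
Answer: 0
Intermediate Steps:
Function('x')(T) = Add(-1, T) (Function('x')(T) = Add(T, -1) = Add(-1, T))
Function('U')(k, S) = Mul(Add(-3, k), Add(-2, S))
Mul(Mul(Function('U')(3, 4), -4), Function('x')(2)) = Mul(Mul(Add(6, Mul(-3, 4), Mul(-2, 3), Mul(4, 3)), -4), Add(-1, 2)) = Mul(Mul(Add(6, -12, -6, 12), -4), 1) = Mul(Mul(0, -4), 1) = Mul(0, 1) = 0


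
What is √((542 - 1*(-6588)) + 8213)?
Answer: √15343 ≈ 123.87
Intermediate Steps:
√((542 - 1*(-6588)) + 8213) = √((542 + 6588) + 8213) = √(7130 + 8213) = √15343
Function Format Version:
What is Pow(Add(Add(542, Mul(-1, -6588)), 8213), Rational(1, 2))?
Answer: Pow(15343, Rational(1, 2)) ≈ 123.87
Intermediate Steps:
Pow(Add(Add(542, Mul(-1, -6588)), 8213), Rational(1, 2)) = Pow(Add(Add(542, 6588), 8213), Rational(1, 2)) = Pow(Add(7130, 8213), Rational(1, 2)) = Pow(15343, Rational(1, 2))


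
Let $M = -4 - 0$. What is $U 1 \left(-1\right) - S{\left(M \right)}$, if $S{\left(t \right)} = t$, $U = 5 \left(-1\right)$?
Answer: $9$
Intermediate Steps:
$U = -5$
$M = -4$ ($M = -4 + 0 = -4$)
$U 1 \left(-1\right) - S{\left(M \right)} = \left(-5\right) 1 \left(-1\right) - -4 = \left(-5\right) \left(-1\right) + 4 = 5 + 4 = 9$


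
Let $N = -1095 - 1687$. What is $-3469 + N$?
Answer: $-6251$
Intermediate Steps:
$N = -2782$
$-3469 + N = -3469 - 2782 = -6251$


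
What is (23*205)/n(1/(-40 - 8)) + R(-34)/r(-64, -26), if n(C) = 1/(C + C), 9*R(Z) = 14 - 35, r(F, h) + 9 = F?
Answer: -114713/584 ≈ -196.43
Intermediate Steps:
r(F, h) = -9 + F
R(Z) = -7/3 (R(Z) = (14 - 35)/9 = (⅑)*(-21) = -7/3)
n(C) = 1/(2*C)
(23*205)/n(1/(-40 - 8)) + R(-34)/r(-64, -26) = (23*205)/((1/(2*(1/(-40 - 8))))) - 7/(3*(-9 - 64)) = 4715/((1/(2*(1/(-48))))) - 7/3/(-73) = 4715/((1/(2*(-1/48)))) - 7/3*(-1/73) = 4715/(((½)*(-48))) + 7/219 = 4715/(-24) + 7/219 = 4715*(-1/24) + 7/219 = -4715/24 + 7/219 = -114713/584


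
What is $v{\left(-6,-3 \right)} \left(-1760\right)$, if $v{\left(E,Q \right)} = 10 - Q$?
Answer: $-22880$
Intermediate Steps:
$v{\left(-6,-3 \right)} \left(-1760\right) = \left(10 - -3\right) \left(-1760\right) = \left(10 + 3\right) \left(-1760\right) = 13 \left(-1760\right) = -22880$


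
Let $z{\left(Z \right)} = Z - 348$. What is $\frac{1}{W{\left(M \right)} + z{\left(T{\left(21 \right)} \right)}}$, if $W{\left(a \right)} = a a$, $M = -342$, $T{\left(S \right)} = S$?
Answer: $\frac{1}{116637} \approx 8.5736 \cdot 10^{-6}$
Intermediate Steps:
$W{\left(a \right)} = a^{2}$
$z{\left(Z \right)} = -348 + Z$
$\frac{1}{W{\left(M \right)} + z{\left(T{\left(21 \right)} \right)}} = \frac{1}{\left(-342\right)^{2} + \left(-348 + 21\right)} = \frac{1}{116964 - 327} = \frac{1}{116637}$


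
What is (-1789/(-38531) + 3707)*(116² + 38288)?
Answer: 7390916643264/38531 ≈ 1.9182e+8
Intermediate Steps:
(-1789/(-38531) + 3707)*(116² + 38288) = (-1789*(-1/38531) + 3707)*(13456 + 38288) = (1789/38531 + 3707)*51744 = (142836206/38531)*51744 = 7390916643264/38531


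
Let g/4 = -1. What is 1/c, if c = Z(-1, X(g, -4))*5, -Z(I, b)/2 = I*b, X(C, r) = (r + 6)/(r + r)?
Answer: -⅖ ≈ -0.40000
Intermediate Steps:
g = -4 (g = 4*(-1) = -4)
X(C, r) = (6 + r)/(2*r) (X(C, r) = (6 + r)/((2*r)) = (6 + r)*(1/(2*r)) = (6 + r)/(2*r))
Z(I, b) = -2*I*b
c = -5/2 (c = -2*(-1)*(½)*(6 - 4)/(-4)*5 = -2*(-1)*(½)*(-¼)*2*5 = -2*(-1)*(-¼)*5 = -½*5 = -5/2 ≈ -2.5000)
1/c = 1/(-5/2) = -⅖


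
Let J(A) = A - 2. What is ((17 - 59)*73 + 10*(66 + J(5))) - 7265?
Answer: -9641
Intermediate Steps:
J(A) = -2 + A
((17 - 59)*73 + 10*(66 + J(5))) - 7265 = ((17 - 59)*73 + 10*(66 + (-2 + 5))) - 7265 = (-42*73 + 10*(66 + 3)) - 7265 = (-3066 + 10*69) - 7265 = (-3066 + 690) - 7265 = -2376 - 7265 = -9641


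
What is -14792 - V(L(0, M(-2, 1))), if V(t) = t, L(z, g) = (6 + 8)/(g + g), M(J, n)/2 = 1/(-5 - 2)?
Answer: -29535/2 ≈ -14768.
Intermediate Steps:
M(J, n) = -2/7 (M(J, n) = 2/(-5 - 2) = 2/(-7) = 2*(-⅐) = -2/7)
L(z, g) = 7/g (L(z, g) = 14/((2*g)) = 14*(1/(2*g)) = 7/g)
-14792 - V(L(0, M(-2, 1))) = -14792 - 7/(-2/7) = -14792 - 7*(-7)/2 = -14792 - 1*(-49/2) = -14792 + 49/2 = -29535/2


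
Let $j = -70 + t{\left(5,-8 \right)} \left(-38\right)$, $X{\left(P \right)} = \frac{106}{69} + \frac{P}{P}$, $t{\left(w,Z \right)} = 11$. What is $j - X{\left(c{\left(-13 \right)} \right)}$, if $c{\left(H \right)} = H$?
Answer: $- \frac{33847}{69} \approx -490.54$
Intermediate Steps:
$X{\left(P \right)} = \frac{175}{69}$ ($X{\left(P \right)} = 106 \cdot \frac{1}{69} + 1 = \frac{106}{69} + 1 = \frac{175}{69}$)
$j = -488$ ($j = -70 + 11 \left(-38\right) = -70 - 418 = -488$)
$j - X{\left(c{\left(-13 \right)} \right)} = -488 - \frac{175}{69} = - \frac{33847}{69}$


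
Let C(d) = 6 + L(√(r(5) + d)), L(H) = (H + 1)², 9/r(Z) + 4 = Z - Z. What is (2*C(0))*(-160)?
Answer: -1520 - 960*I ≈ -1520.0 - 960.0*I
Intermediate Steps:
r(Z) = -9/4 (r(Z) = 9/(-4 + (Z - Z)) = 9/(-4 + 0) = 9/(-4) = 9*(-¼) = -9/4)
L(H) = (1 + H)²
C(d) = 6 + (1 + √(-9/4 + d))²
(2*C(0))*(-160) = (2*(19/4 + 0 + √(-9 + 4*0)))*(-160) = (2*(19/4 + 0 + √(-9 + 0)))*(-160) = (2*(19/4 + 0 + √(-9)))*(-160) = (2*(19/4 + 0 + 3*I))*(-160) = (2*(19/4 + 3*I))*(-160) = (19/2 + 6*I)*(-160) = -1520 - 960*I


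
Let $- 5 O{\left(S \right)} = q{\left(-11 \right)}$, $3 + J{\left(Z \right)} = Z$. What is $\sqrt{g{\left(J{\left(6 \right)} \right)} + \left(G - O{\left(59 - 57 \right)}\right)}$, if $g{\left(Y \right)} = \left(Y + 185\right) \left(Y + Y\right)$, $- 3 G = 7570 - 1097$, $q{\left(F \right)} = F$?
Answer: $\frac{i \sqrt{232170}}{15} \approx 32.123 i$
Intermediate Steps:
$G = - \frac{6473}{3}$ ($G = - \frac{7570 - 1097}{3} = \left(- \frac{1}{3}\right) 6473 = - \frac{6473}{3} \approx -2157.7$)
$J{\left(Z \right)} = -3 + Z$
$O{\left(S \right)} = \frac{11}{5}$ ($O{\left(S \right)} = \left(- \frac{1}{5}\right) \left(-11\right) = \frac{11}{5}$)
$g{\left(Y \right)} = 2 Y \left(185 + Y\right)$ ($g{\left(Y \right)} = \left(185 + Y\right) 2 Y = 2 Y \left(185 + Y\right)$)
$\sqrt{g{\left(J{\left(6 \right)} \right)} + \left(G - O{\left(59 - 57 \right)}\right)} = \sqrt{2 \left(-3 + 6\right) \left(185 + \left(-3 + 6\right)\right) - \frac{32398}{15}} = \sqrt{2 \cdot 3 \left(185 + 3\right) - \frac{32398}{15}} = \sqrt{2 \cdot 3 \cdot 188 - \frac{32398}{15}} = \sqrt{1128 - \frac{32398}{15}} = \sqrt{- \frac{15478}{15}} = \frac{i \sqrt{232170}}{15}$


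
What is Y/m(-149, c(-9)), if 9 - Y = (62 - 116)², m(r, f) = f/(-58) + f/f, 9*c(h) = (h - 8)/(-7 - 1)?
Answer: -12139632/4159 ≈ -2918.9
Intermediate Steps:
c(h) = ⅑ - h/72 (c(h) = ((h - 8)/(-7 - 1))/9 = ((-8 + h)/(-8))/9 = ((-8 + h)*(-⅛))/9 = (1 - h/8)/9 = ⅑ - h/72)
m(r, f) = 1 - f/58 (m(r, f) = f*(-1/58) + 1 = -f/58 + 1 = 1 - f/58)
Y = -2907 (Y = 9 - (62 - 116)² = 9 - 1*(-54)² = 9 - 1*2916 = 9 - 2916 = -2907)
Y/m(-149, c(-9)) = -2907/(1 - (⅑ - 1/72*(-9))/58) = -2907/(1 - (⅑ + ⅛)/58) = -2907/(1 - 1/58*17/72) = -2907/(1 - 17/4176) = -2907/4159/4176 = -2907*4176/4159 = -12139632/4159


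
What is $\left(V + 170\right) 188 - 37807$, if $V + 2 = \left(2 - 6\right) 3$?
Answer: $-8479$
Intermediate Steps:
$V = -14$ ($V = -2 + \left(2 - 6\right) 3 = -2 - 12 = -14$)
$\left(V + 170\right) 188 - 37807 = \left(-14 + 170\right) 188 - 37807 = 156 \cdot 188 - 37807 = 29328 - 37807 = -8479$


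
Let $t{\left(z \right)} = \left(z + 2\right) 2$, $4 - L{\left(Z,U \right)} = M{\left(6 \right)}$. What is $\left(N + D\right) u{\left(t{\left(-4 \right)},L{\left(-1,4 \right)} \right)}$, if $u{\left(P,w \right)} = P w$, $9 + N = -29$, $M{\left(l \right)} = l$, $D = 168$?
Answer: $1040$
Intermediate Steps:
$L{\left(Z,U \right)} = -2$ ($L{\left(Z,U \right)} = 4 - 6 = -2$)
$t{\left(z \right)} = 4 + 2 z$ ($t{\left(z \right)} = \left(2 + z\right) 2 = 4 + 2 z$)
$N = -38$ ($N = -9 - 29 = -38$)
$\left(N + D\right) u{\left(t{\left(-4 \right)},L{\left(-1,4 \right)} \right)} = \left(-38 + 168\right) \left(4 + 2 \left(-4\right)\right) \left(-2\right) = 130 \left(4 - 8\right) \left(-2\right) = 130 \left(\left(-4\right) \left(-2\right)\right) = 130 \cdot 8 = 1040$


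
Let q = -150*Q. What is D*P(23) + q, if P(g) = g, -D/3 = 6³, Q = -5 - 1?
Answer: -14004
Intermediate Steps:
Q = -6
D = -648 (D = -3*6³ = -3*216 = -648)
q = 900 (q = -150*(-6) = 900)
D*P(23) + q = -648*23 + 900 = -14904 + 900 = -14004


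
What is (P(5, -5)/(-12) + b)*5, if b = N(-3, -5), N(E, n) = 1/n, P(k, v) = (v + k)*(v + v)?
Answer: -1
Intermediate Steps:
P(k, v) = 2*v*(k + v) (P(k, v) = (k + v)*(2*v) = 2*v*(k + v))
b = -⅕ (b = 1/(-5) = -⅕ ≈ -0.20000)
(P(5, -5)/(-12) + b)*5 = ((2*(-5)*(5 - 5))/(-12) - ⅕)*5 = ((2*(-5)*0)*(-1/12) - ⅕)*5 = (0*(-1/12) - ⅕)*5 = (0 - ⅕)*5 = -⅕*5 = -1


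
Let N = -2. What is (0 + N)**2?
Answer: 4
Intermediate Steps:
(0 + N)**2 = (0 - 2)**2 = (-2)**2 = 4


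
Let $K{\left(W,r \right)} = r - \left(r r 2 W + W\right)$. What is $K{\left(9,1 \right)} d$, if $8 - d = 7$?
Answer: $-26$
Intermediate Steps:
$d = 1$ ($d = 8 - 7 = 1$)
$K{\left(W,r \right)} = r - W - 2 W r^{2}$ ($K{\left(W,r \right)} = r - \left(r^{2} \cdot 2 W + W\right) = r - \left(2 r^{2} W + W\right) = r - \left(2 W r^{2} + W\right) = r - \left(W + 2 W r^{2}\right) = r - W - 2 W r^{2}$)
$K{\left(9,1 \right)} d = \left(1 - 9 - 18 \cdot 1^{2}\right) 1 = \left(1 - 9 - 18 \cdot 1\right) 1 = \left(1 - 9 - 18\right) 1 = \left(-26\right) 1 = -26$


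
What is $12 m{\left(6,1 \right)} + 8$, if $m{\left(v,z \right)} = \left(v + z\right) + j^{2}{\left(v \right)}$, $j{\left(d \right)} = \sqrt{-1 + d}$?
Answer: $152$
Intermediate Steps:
$m{\left(v,z \right)} = -1 + z + 2 v$ ($m{\left(v,z \right)} = \left(v + z\right) + \left(\sqrt{-1 + v}\right)^{2} = \left(v + z\right) + \left(-1 + v\right) = -1 + z + 2 v$)
$12 m{\left(6,1 \right)} + 8 = 12 \left(-1 + 1 + 2 \cdot 6\right) + 8 = 12 \left(-1 + 1 + 12\right) + 8 = 12 \cdot 12 + 8 = 144 + 8 = 152$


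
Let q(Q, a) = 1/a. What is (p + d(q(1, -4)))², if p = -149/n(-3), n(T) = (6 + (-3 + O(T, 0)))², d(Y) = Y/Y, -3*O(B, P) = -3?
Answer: 17689/256 ≈ 69.098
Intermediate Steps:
O(B, P) = 1 (O(B, P) = -⅓*(-3) = 1)
d(Y) = 1
n(T) = 16 (n(T) = (6 + (-3 + 1))² = (6 - 2)² = 4² = 16)
p = -149/16 ≈ -9.3125
(p + d(q(1, -4)))² = (-149/16 + 1)² = (-133/16)² = 17689/256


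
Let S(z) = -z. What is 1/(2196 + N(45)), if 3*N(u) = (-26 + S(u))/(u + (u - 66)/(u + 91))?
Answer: 18297/40170556 ≈ 0.00045548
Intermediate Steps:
N(u) = (-26 - u)/(3*(u + (-66 + u)/(91 + u))) (N(u) = ((-26 - u)/(u + (u - 66)/(u + 91)))/3 = ((-26 - u)/(u + (-66 + u)/(91 + u)))/3 = (-26 - u)/(3*(u + (-66 + u)/(91 + u))))
1/(2196 + N(45)) = 1/(2196 + (-2366 - 1*45² - 117*45)/(3*(-66 + 45² + 92*45))) = 1/(2196 + (-2366 - 1*2025 - 5265)/(3*(-66 + 2025 + 4140))) = 1/(2196 + (⅓)*(-2366 - 2025 - 5265)/6099) = 1/(2196 + (⅓)*(1/6099)*(-9656)) = 1/(2196 - 9656/18297) = 1/(40170556/18297) = 18297/40170556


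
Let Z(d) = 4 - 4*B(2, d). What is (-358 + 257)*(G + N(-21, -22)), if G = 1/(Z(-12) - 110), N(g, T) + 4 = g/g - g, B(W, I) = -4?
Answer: -163519/90 ≈ -1816.9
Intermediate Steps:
Z(d) = 20 (Z(d) = 4 - 4*(-4) = 4 + 16 = 20)
N(g, T) = -3 - g (N(g, T) = -4 + (g/g - g) = -4 + (1 - g) = -3 - g)
G = -1/90 (G = 1/(20 - 110) = 1/(-90) = -1/90 ≈ -0.011111)
(-358 + 257)*(G + N(-21, -22)) = (-358 + 257)*(-1/90 + (-3 - 1*(-21))) = -101*(-1/90 + (-3 + 21)) = -101*(-1/90 + 18) = -101*1619/90 = -163519/90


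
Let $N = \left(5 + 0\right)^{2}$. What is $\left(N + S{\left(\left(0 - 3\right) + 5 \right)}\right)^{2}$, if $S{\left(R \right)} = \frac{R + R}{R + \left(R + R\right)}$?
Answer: $\frac{5929}{9} \approx 658.78$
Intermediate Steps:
$N = 25$ ($N = 5^{2} = 25$)
$S{\left(R \right)} = \frac{2}{3}$ ($S{\left(R \right)} = \frac{2 R}{R + 2 R} = \frac{2 R}{3 R} = 2 R \frac{1}{3 R} = \frac{2}{3}$)
$\left(N + S{\left(\left(0 - 3\right) + 5 \right)}\right)^{2} = \left(25 + \frac{2}{3}\right)^{2} = \left(\frac{77}{3}\right)^{2} = \frac{5929}{9}$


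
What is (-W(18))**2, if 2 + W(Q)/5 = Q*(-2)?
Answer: 36100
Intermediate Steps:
W(Q) = -10 - 10*Q (W(Q) = -10 + 5*(Q*(-2)) = -10 + 5*(-2*Q) = -10 - 10*Q)
(-W(18))**2 = (-(-10 - 10*18))**2 = (-(-10 - 180))**2 = (-1*(-190))**2 = 190**2 = 36100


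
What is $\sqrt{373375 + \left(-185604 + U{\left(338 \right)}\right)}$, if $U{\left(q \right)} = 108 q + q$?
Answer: $9 \sqrt{2773} \approx 473.93$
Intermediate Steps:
$U{\left(q \right)} = 109 q$
$\sqrt{373375 + \left(-185604 + U{\left(338 \right)}\right)} = \sqrt{373375 + \left(-185604 + 109 \cdot 338\right)} = \sqrt{373375 + \left(-185604 + 36842\right)} = \sqrt{373375 - 148762} = \sqrt{224613} = 9 \sqrt{2773}$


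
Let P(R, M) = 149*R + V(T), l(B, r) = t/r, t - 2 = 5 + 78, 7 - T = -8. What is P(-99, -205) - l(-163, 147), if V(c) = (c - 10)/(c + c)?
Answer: -4336915/294 ≈ -14751.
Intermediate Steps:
T = 15 (T = 7 - 1*(-8) = 7 + 8 = 15)
t = 85 (t = 2 + (5 + 78) = 2 + 83 = 85)
V(c) = (-10 + c)/(2*c) (V(c) = (-10 + c)/((2*c)) = (-10 + c)*(1/(2*c)) = (-10 + c)/(2*c))
l(B, r) = 85/r
P(R, M) = 1/6 + 149*R (P(R, M) = 149*R + (1/2)*(-10 + 15)/15 = 149*R + (1/2)*(1/15)*5 = 149*R + 1/6 = 1/6 + 149*R)
P(-99, -205) - l(-163, 147) = (1/6 + 149*(-99)) - 85/147 = (1/6 - 14751) - 85/147 = -88505/6 - 1*85/147 = -88505/6 - 85/147 = -4336915/294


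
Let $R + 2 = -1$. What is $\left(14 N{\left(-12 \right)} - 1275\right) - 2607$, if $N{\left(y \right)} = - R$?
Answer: $-3840$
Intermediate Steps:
$R = -3$ ($R = -2 - 1 = -3$)
$N{\left(y \right)} = 3$ ($N{\left(y \right)} = \left(-1\right) \left(-3\right) = 3$)
$\left(14 N{\left(-12 \right)} - 1275\right) - 2607 = \left(14 \cdot 3 - 1275\right) - 2607 = \left(42 - 1275\right) - 2607 = -1233 - 2607 = -3840$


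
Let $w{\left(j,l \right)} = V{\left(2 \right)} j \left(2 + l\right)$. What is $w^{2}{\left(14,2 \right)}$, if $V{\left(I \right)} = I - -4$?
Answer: $112896$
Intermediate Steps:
$V{\left(I \right)} = 4 + I$ ($V{\left(I \right)} = I + 4 = 4 + I$)
$w{\left(j,l \right)} = 6 j \left(2 + l\right)$ ($w{\left(j,l \right)} = \left(4 + 2\right) j \left(2 + l\right) = 6 j \left(2 + l\right)$)
$w^{2}{\left(14,2 \right)} = \left(6 \cdot 14 \left(2 + 2\right)\right)^{2} = \left(6 \cdot 14 \cdot 4\right)^{2} = 336^{2} = 112896$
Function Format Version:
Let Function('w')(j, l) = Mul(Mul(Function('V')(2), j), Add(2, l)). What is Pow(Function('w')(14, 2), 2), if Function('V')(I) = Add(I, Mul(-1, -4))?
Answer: 112896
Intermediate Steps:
Function('V')(I) = Add(4, I) (Function('V')(I) = Add(I, 4) = Add(4, I))
Function('w')(j, l) = Mul(6, j, Add(2, l)) (Function('w')(j, l) = Mul(Mul(Add(4, 2), j), Add(2, l)) = Mul(Mul(6, j), Add(2, l)) = Mul(6, j, Add(2, l)))
Pow(Function('w')(14, 2), 2) = Pow(Mul(6, 14, Add(2, 2)), 2) = Pow(Mul(6, 14, 4), 2) = Pow(336, 2) = 112896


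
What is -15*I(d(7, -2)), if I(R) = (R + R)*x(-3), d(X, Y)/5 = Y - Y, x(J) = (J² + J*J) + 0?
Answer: 0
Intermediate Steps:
x(J) = 2*J² (x(J) = (J² + J²) + 0 = 2*J² + 0 = 2*J²)
d(X, Y) = 0 (d(X, Y) = 5*(Y - Y) = 5*0 = 0)
I(R) = 36*R (I(R) = (R + R)*(2*(-3)²) = (2*R)*(2*9) = (2*R)*18 = 36*R)
-15*I(d(7, -2)) = -540*0 = -15*0 = 0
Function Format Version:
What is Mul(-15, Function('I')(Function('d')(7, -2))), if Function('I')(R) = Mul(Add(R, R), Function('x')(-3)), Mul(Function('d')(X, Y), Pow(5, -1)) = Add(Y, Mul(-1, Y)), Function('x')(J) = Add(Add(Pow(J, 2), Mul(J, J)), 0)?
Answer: 0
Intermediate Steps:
Function('x')(J) = Mul(2, Pow(J, 2)) (Function('x')(J) = Add(Add(Pow(J, 2), Pow(J, 2)), 0) = Add(Mul(2, Pow(J, 2)), 0) = Mul(2, Pow(J, 2)))
Function('d')(X, Y) = 0 (Function('d')(X, Y) = Mul(5, Add(Y, Mul(-1, Y))) = Mul(5, 0) = 0)
Function('I')(R) = Mul(36, R) (Function('I')(R) = Mul(Add(R, R), Mul(2, Pow(-3, 2))) = Mul(Mul(2, R), Mul(2, 9)) = Mul(Mul(2, R), 18) = Mul(36, R))
Mul(-15, Function('I')(Function('d')(7, -2))) = Mul(-15, Mul(36, 0)) = Mul(-15, 0) = 0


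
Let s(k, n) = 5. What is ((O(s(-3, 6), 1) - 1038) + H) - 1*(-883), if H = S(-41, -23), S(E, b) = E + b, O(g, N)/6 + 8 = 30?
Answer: -87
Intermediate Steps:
O(g, N) = 132 (O(g, N) = -48 + 6*30 = -48 + 180 = 132)
H = -64 (H = -41 - 23 = -64)
((O(s(-3, 6), 1) - 1038) + H) - 1*(-883) = ((132 - 1038) - 64) - 1*(-883) = (-906 - 64) + 883 = -970 + 883 = -87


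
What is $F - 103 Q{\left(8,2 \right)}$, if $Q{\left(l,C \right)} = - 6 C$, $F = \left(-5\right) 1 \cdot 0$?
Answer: $1236$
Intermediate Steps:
$F = 0$ ($F = \left(-5\right) 0 = 0$)
$F - 103 Q{\left(8,2 \right)} = 0 - 103 \left(\left(-6\right) 2\right) = 0 - -1236 = 0 + 1236 = 1236$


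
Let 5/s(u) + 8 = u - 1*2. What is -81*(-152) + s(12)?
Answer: 24629/2 ≈ 12315.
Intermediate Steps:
s(u) = 5/(-10 + u) (s(u) = 5/(-8 + (u - 1*2)) = 5/(-8 + (u - 2)) = 5/(-8 + (-2 + u)) = 5/(-10 + u))
-81*(-152) + s(12) = -81*(-152) + 5/(-10 + 12) = 12312 + 5/2 = 24629/2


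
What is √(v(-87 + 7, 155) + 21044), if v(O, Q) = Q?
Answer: √21199 ≈ 145.60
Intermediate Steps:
√(v(-87 + 7, 155) + 21044) = √(155 + 21044) = √21199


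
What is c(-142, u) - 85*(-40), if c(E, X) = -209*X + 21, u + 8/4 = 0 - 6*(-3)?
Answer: 77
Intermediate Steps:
u = 16 (u = -2 + (0 - 6*(-3)) = -2 + (0 + 18) = -2 + 18 = 16)
c(E, X) = 21 - 209*X
c(-142, u) - 85*(-40) = (21 - 209*16) - 85*(-40) = (21 - 3344) + 3400 = -3323 + 3400 = 77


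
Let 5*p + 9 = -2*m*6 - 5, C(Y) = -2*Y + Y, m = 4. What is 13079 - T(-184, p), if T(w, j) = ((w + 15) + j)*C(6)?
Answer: 59953/5 ≈ 11991.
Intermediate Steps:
C(Y) = -Y
p = -62/5 (p = -9/5 + (-2*4*6 - 5)/5 = -9/5 + (-8*6 - 5)/5 = -9/5 + (-48 - 5)/5 = -9/5 + (⅕)*(-53) = -9/5 - 53/5 = -62/5 ≈ -12.400)
T(w, j) = -90 - 6*j - 6*w (T(w, j) = ((w + 15) + j)*(-1*6) = ((15 + w) + j)*(-6) = (15 + j + w)*(-6) = -90 - 6*j - 6*w)
13079 - T(-184, p) = 13079 - (-90 - 6*(-62/5) - 6*(-184)) = 13079 - (-90 + 372/5 + 1104) = 13079 - 1*5442/5 = 13079 - 5442/5 = 59953/5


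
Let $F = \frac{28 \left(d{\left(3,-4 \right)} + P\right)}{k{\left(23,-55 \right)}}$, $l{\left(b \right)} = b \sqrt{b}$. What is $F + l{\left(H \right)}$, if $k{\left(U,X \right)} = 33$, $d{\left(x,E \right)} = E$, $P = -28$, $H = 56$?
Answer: $- \frac{896}{33} + 112 \sqrt{14} \approx 391.91$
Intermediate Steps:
$l{\left(b \right)} = b^{\frac{3}{2}}$
$F = - \frac{896}{33}$ ($F = \frac{28 \left(-4 - 28\right)}{33} = 28 \left(-32\right) \frac{1}{33} = \left(-896\right) \frac{1}{33} = - \frac{896}{33} \approx -27.152$)
$F + l{\left(H \right)} = - \frac{896}{33} + 56^{\frac{3}{2}} = - \frac{896}{33} + 112 \sqrt{14}$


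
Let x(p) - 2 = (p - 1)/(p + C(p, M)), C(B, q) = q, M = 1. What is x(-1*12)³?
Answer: 42875/1331 ≈ 32.213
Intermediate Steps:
x(p) = 2 + (-1 + p)/(1 + p) (x(p) = 2 + (p - 1)/(p + 1) = 2 + (-1 + p)/(1 + p))
x(-1*12)³ = ((1 + 3*(-1*12))/(1 - 1*12))³ = ((1 + 3*(-12))/(1 - 12))³ = ((1 - 36)/(-11))³ = (-1/11*(-35))³ = (35/11)³ = 42875/1331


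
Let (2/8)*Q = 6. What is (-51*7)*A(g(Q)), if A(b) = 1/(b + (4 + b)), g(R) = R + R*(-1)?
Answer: -357/4 ≈ -89.250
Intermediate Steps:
Q = 24 (Q = 4*6 = 24)
g(R) = 0 (g(R) = R - R = 0)
A(b) = 1/(4 + 2*b)
(-51*7)*A(g(Q)) = (-51*7)*(1/(2*(2 + 0))) = -357/(2*2) = -357*1/4 = -357/4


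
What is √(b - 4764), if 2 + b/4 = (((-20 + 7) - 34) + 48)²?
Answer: 4*I*√298 ≈ 69.051*I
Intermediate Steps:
b = -4 (b = -8 + 4*(((-20 + 7) - 34) + 48)² = -8 + 4*((-13 - 34) + 48)² = -8 + 4*(-47 + 48)² = -8 + 4*1² = -8 + 4*1 = -8 + 4 = -4)
√(b - 4764) = √(-4 - 4764) = √(-4768) = 4*I*√298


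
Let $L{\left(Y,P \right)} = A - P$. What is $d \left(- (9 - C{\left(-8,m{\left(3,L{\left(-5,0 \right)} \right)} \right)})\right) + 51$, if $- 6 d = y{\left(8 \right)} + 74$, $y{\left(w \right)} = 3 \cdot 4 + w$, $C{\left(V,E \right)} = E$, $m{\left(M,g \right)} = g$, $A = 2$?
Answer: $\frac{482}{3} \approx 160.67$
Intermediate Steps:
$L{\left(Y,P \right)} = 2 - P$
$y{\left(w \right)} = 12 + w$
$d = - \frac{47}{3}$ ($d = - \frac{\left(12 + 8\right) + 74}{6} = - \frac{20 + 74}{6} = \left(- \frac{1}{6}\right) 94 = - \frac{47}{3} \approx -15.667$)
$d \left(- (9 - C{\left(-8,m{\left(3,L{\left(-5,0 \right)} \right)} \right)})\right) + 51 = - \frac{47 \left(- (9 - \left(2 - 0\right))\right)}{3} + 51 = - \frac{47 \left(- (9 - \left(2 + 0\right))\right)}{3} + 51 = - \frac{47 \left(- (9 - 2)\right)}{3} + 51 = - \frac{47 \left(\left(-1\right) 7\right)}{3} + 51 = \left(- \frac{47}{3}\right) \left(-7\right) + 51 = \frac{329}{3} + 51 = \frac{482}{3}$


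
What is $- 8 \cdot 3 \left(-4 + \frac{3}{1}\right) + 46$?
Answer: $70$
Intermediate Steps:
$- 8 \cdot 3 \left(-4 + \frac{3}{1}\right) + 46 = - 8 \cdot 3 \left(-4 + 3 \cdot 1\right) + 46 = - 8 \cdot 3 \left(-4 + 3\right) + 46 = - 8 \cdot 3 \left(-1\right) + 46 = \left(-8\right) \left(-3\right) + 46 = 24 + 46 = 70$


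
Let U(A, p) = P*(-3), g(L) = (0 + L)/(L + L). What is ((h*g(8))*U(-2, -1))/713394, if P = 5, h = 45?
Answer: -25/52844 ≈ -0.00047309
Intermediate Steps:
g(L) = ½ (g(L) = L/((2*L)) = L*(1/(2*L)) = ½)
U(A, p) = -15 (U(A, p) = 5*(-3) = -15)
((h*g(8))*U(-2, -1))/713394 = ((45*(½))*(-15))/713394 = ((45/2)*(-15))*(1/713394) = -675/2*1/713394 = -25/52844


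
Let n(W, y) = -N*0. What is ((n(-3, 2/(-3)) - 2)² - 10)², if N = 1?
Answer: 36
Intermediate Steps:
n(W, y) = 0 (n(W, y) = -1*1*0 = -1*0 = 0)
((n(-3, 2/(-3)) - 2)² - 10)² = ((0 - 2)² - 10)² = ((-2)² - 10)² = (4 - 10)² = (-6)² = 36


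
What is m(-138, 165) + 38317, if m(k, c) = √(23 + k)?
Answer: 38317 + I*√115 ≈ 38317.0 + 10.724*I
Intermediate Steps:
m(-138, 165) + 38317 = √(23 - 138) + 38317 = √(-115) + 38317 = I*√115 + 38317 = 38317 + I*√115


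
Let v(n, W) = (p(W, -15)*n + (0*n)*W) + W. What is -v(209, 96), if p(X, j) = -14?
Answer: 2830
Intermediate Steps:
v(n, W) = W - 14*n (v(n, W) = (-14*n + (0*n)*W) + W = (-14*n + 0*W) + W = (-14*n + 0) + W = -14*n + W = W - 14*n)
-v(209, 96) = -(96 - 14*209) = -(96 - 2926) = -1*(-2830) = 2830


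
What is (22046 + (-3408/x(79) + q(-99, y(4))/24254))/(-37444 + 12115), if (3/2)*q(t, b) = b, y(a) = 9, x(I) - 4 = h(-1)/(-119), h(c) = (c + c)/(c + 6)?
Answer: -102040241545/121944418851 ≈ -0.83678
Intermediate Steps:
h(c) = 2*c/(6 + c) (h(c) = (2*c)/(6 + c) = 2*c/(6 + c))
x(I) = 2382/595 (x(I) = 4 + (2*(-1)/(6 - 1))/(-119) = 4 + (2*(-1)/5)*(-1/119) = 4 + (2*(-1)*(⅕))*(-1/119) = 4 - ⅖*(-1/119) = 4 + 2/595 = 2382/595)
q(t, b) = 2*b/3
(22046 + (-3408/x(79) + q(-99, y(4))/24254))/(-37444 + 12115) = (22046 + (-3408/2382/595 + ((⅔)*9)/24254))/(-37444 + 12115) = (22046 + (-3408*595/2382 + 6*(1/24254)))/(-25329) = (22046 + (-337960/397 + 3/12127))*(-1/25329) = (22046 - 4098439729/4814419)*(-1/25329) = (102040241545/4814419)*(-1/25329) = -102040241545/121944418851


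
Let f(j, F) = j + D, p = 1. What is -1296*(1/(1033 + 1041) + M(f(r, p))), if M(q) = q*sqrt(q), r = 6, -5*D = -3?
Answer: -648/1037 - 42768*sqrt(165)/25 ≈ -21975.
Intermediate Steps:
D = 3/5 (D = -1/5*(-3) = 3/5 ≈ 0.60000)
f(j, F) = 3/5 + j (f(j, F) = j + 3/5 = 3/5 + j)
M(q) = q**(3/2)
-1296*(1/(1033 + 1041) + M(f(r, p))) = -1296*(1/(1033 + 1041) + (3/5 + 6)**(3/2)) = -1296*(1/2074 + (33/5)**(3/2)) = -1296*(1/2074 + 33*sqrt(165)/25) = -648/1037 - 42768*sqrt(165)/25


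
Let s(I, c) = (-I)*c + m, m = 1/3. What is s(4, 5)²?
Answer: 3481/9 ≈ 386.78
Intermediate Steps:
m = ⅓ ≈ 0.33333
s(I, c) = ⅓ - I*c (s(I, c) = (-I)*c + ⅓ = -I*c + ⅓ = ⅓ - I*c)
s(4, 5)² = (⅓ - 1*4*5)² = (⅓ - 20)² = (-59/3)² = 3481/9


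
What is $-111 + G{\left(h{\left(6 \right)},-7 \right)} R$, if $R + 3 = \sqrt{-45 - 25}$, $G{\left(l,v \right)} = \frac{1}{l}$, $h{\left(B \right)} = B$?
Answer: $- \frac{223}{2} + \frac{i \sqrt{70}}{6} \approx -111.5 + 1.3944 i$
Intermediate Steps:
$R = -3 + i \sqrt{70}$ ($R = -3 + \sqrt{-45 - 25} = -3 + \sqrt{-70} = -3 + i \sqrt{70} \approx -3.0 + 8.3666 i$)
$-111 + G{\left(h{\left(6 \right)},-7 \right)} R = -111 + \frac{-3 + i \sqrt{70}}{6} = -111 - \left(\frac{1}{2} - \frac{i \sqrt{70}}{6}\right) = - \frac{223}{2} + \frac{i \sqrt{70}}{6}$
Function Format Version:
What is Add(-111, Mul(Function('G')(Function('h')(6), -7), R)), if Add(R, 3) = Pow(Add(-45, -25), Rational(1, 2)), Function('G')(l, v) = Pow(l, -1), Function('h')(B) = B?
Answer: Add(Rational(-223, 2), Mul(Rational(1, 6), I, Pow(70, Rational(1, 2)))) ≈ Add(-111.50, Mul(1.3944, I))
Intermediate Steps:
R = Add(-3, Mul(I, Pow(70, Rational(1, 2)))) (R = Add(-3, Pow(Add(-45, -25), Rational(1, 2))) = Add(-3, Pow(-70, Rational(1, 2))) = Add(-3, Mul(I, Pow(70, Rational(1, 2)))) ≈ Add(-3.0000, Mul(8.3666, I)))
Add(-111, Mul(Function('G')(Function('h')(6), -7), R)) = Add(-111, Mul(Pow(6, -1), Add(-3, Mul(I, Pow(70, Rational(1, 2)))))) = Add(-111, Mul(Rational(1, 6), Add(-3, Mul(I, Pow(70, Rational(1, 2)))))) = Add(-111, Add(Rational(-1, 2), Mul(Rational(1, 6), I, Pow(70, Rational(1, 2))))) = Add(Rational(-223, 2), Mul(Rational(1, 6), I, Pow(70, Rational(1, 2))))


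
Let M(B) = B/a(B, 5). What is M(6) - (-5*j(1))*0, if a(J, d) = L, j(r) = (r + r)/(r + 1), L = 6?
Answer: 1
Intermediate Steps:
j(r) = 2*r/(1 + r) (j(r) = (2*r)/(1 + r) = 2*r/(1 + r))
a(J, d) = 6
M(B) = B/6
M(6) - (-5*j(1))*0 = (⅙)*6 - (-10/(1 + 1))*0 = 1 - (-10/2)*0 = 1 - (-5*1)*0 = 1 - (-5)*0 = 1 - 1*0 = 1 + 0 = 1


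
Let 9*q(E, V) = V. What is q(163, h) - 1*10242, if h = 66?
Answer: -30704/3 ≈ -10235.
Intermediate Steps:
q(E, V) = V/9
q(163, h) - 1*10242 = (⅑)*66 - 1*10242 = 22/3 - 10242 = -30704/3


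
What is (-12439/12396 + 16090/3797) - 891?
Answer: -41785021535/47067612 ≈ -887.77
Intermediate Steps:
(-12439/12396 + 16090/3797) - 891 = 152220757/47067612 - 891 = -41785021535/47067612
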